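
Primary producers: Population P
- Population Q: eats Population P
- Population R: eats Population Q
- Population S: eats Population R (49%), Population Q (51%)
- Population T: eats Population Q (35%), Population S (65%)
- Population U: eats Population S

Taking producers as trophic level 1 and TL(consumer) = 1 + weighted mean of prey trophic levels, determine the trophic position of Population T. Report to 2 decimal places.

Population Q: 1 + 1 = 2
Population R: 1 + 2 = 3
Population S: 1 + (0.49×3 + 0.51×2) = 3.49
Population T: 1 + (0.35×2 + 0.65×3.49) = 3.9685
Population U: 1 + 3.49 = 4.49

3.97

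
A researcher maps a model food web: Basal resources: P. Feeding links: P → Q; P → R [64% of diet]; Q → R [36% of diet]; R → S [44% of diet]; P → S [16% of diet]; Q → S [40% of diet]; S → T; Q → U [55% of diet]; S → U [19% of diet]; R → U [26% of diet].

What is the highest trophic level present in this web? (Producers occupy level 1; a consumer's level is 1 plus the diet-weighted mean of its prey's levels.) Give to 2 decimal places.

4.00

Q: 1 + 1 = 2
R: 1 + (0.64×1 + 0.36×2) = 2.36
S: 1 + (0.44×2.36 + 0.16×1 + 0.4×2) = 2.9984
T: 1 + 2.9984 = 3.9984
U: 1 + (0.55×2 + 0.19×2.9984 + 0.26×2.36) = 3.283296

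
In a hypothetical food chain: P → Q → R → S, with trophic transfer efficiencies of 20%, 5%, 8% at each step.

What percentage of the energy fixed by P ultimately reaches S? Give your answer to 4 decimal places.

Product of link efficiencies: 0.2 × 0.05 × 0.08 = 0.0008
As a percentage: 0.0008 × 100 = 0.0800%

0.0800%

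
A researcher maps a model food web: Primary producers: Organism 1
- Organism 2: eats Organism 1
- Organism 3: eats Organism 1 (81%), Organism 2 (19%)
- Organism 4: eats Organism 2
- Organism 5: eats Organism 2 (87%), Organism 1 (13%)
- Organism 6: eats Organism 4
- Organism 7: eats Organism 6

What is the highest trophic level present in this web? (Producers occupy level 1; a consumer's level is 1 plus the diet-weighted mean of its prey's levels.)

5

Organism 2: 1 + 1 = 2
Organism 3: 1 + (0.81×1 + 0.19×2) = 2.19
Organism 4: 1 + 2 = 3
Organism 5: 1 + (0.87×2 + 0.13×1) = 2.87
Organism 6: 1 + 3 = 4
Organism 7: 1 + 4 = 5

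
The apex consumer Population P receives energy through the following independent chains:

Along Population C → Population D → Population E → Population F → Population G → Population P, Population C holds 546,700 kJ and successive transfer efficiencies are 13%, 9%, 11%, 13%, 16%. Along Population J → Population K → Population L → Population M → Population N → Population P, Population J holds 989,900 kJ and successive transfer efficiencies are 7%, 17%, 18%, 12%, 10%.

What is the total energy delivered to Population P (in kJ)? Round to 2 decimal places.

Via Population C: 546700 × 0.13 × 0.09 × 0.11 × 0.13 × 0.16 = 14.63494032 kJ
Via Population J: 989900 × 0.07 × 0.17 × 0.18 × 0.12 × 0.1 = 25.4443896 kJ
Total at Population P: 14.63494032 + 25.4443896 = 40.07932992 kJ

40.08 kJ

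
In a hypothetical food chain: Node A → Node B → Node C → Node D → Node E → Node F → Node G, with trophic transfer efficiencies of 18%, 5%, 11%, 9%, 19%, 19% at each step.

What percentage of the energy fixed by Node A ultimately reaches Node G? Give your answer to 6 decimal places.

0.000322%

Product of link efficiencies: 0.18 × 0.05 × 0.11 × 0.09 × 0.19 × 0.19 = 0.00000321651
As a percentage: 0.00000321651 × 100 = 0.000322%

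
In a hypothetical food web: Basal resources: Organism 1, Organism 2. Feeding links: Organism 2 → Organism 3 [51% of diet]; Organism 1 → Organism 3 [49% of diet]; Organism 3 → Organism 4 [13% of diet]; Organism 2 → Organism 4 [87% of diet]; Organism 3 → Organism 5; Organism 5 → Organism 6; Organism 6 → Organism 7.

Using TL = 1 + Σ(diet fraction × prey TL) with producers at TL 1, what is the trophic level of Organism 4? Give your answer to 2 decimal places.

Organism 3: 1 + (0.51×1 + 0.49×1) = 2
Organism 4: 1 + (0.13×2 + 0.87×1) = 2.13
Organism 5: 1 + 2 = 3
Organism 6: 1 + 3 = 4
Organism 7: 1 + 4 = 5

2.13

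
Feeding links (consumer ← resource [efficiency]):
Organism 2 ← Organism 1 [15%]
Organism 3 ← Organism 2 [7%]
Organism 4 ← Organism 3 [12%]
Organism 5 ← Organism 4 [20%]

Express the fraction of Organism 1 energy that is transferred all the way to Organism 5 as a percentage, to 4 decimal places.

0.0252%

Product of link efficiencies: 0.15 × 0.07 × 0.12 × 0.2 = 0.000252
As a percentage: 0.000252 × 100 = 0.0252%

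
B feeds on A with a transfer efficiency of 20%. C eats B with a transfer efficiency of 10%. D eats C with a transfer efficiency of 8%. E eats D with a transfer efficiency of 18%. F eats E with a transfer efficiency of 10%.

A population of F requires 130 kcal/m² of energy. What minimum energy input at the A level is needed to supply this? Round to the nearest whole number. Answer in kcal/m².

4513889 kcal/m²

Cumulative transfer efficiency: 0.2 × 0.1 × 0.08 × 0.18 × 0.1 = 0.0000288
A energy = 130 / 0.0000288 = 4513889 kcal/m²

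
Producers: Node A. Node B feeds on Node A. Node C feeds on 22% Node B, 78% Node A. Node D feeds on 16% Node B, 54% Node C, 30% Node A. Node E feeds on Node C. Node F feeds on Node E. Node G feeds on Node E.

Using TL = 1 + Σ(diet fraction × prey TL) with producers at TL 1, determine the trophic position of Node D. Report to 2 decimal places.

2.82

Node B: 1 + 1 = 2
Node C: 1 + (0.22×2 + 0.78×1) = 2.22
Node D: 1 + (0.16×2 + 0.54×2.22 + 0.3×1) = 2.8188
Node E: 1 + 2.22 = 3.22
Node F: 1 + 3.22 = 4.22
Node G: 1 + 3.22 = 4.22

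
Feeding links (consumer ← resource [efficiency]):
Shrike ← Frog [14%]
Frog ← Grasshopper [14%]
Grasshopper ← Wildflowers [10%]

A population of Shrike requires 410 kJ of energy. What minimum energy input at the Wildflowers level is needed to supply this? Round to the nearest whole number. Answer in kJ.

209184 kJ

Cumulative transfer efficiency: 0.1 × 0.14 × 0.14 = 0.00196
Wildflowers energy = 410 / 0.00196 = 209184 kJ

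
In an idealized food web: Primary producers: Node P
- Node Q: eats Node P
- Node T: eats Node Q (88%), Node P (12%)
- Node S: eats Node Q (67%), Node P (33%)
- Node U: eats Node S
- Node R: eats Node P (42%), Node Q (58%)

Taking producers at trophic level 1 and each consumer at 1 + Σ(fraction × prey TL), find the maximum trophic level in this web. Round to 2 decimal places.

Node Q: 1 + 1 = 2
Node R: 1 + (0.42×1 + 0.58×2) = 2.58
Node S: 1 + (0.67×2 + 0.33×1) = 2.67
Node T: 1 + (0.88×2 + 0.12×1) = 2.88
Node U: 1 + 2.67 = 3.67

3.67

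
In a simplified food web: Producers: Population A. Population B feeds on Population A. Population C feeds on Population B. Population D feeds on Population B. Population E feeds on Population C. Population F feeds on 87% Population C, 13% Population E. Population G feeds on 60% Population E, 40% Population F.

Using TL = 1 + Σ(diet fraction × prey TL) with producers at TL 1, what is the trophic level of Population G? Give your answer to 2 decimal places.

Population B: 1 + 1 = 2
Population C: 1 + 2 = 3
Population D: 1 + 2 = 3
Population E: 1 + 3 = 4
Population F: 1 + (0.87×3 + 0.13×4) = 4.13
Population G: 1 + (0.6×4 + 0.4×4.13) = 5.052

5.05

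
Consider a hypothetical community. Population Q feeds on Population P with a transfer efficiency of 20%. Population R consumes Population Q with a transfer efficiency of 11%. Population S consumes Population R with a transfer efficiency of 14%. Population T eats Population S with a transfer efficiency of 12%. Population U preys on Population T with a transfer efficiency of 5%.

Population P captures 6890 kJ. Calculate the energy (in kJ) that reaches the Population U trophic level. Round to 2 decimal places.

Population Q: 6890 × 0.2 = 1378 kJ
Population R: 1378 × 0.11 = 151.58 kJ
Population S: 151.58 × 0.14 = 21.2212 kJ
Population T: 21.2212 × 0.12 = 2.546544 kJ
Population U: 2.546544 × 0.05 = 0.1273272 kJ

0.13 kJ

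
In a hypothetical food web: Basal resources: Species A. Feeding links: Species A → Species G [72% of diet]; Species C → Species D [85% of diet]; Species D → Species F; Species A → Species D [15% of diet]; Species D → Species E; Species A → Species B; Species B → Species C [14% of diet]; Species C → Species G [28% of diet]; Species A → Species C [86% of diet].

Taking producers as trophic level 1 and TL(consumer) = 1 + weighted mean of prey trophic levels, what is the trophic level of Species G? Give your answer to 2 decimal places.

Species B: 1 + 1 = 2
Species C: 1 + (0.86×1 + 0.14×2) = 2.14
Species D: 1 + (0.15×1 + 0.85×2.14) = 2.969
Species E: 1 + 2.969 = 3.969
Species F: 1 + 2.969 = 3.969
Species G: 1 + (0.72×1 + 0.28×2.14) = 2.3192

2.32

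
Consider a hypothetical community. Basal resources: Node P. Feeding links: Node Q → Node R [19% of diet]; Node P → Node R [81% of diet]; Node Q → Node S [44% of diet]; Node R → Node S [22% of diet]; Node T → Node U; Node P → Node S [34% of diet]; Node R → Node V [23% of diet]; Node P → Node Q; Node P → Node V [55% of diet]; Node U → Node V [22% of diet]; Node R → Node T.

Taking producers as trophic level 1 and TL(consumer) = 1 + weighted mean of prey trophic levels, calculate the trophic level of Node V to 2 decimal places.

Node Q: 1 + 1 = 2
Node R: 1 + (0.81×1 + 0.19×2) = 2.19
Node S: 1 + (0.34×1 + 0.22×2.19 + 0.44×2) = 2.7018
Node T: 1 + 2.19 = 3.19
Node U: 1 + 3.19 = 4.19
Node V: 1 + (0.23×2.19 + 0.55×1 + 0.22×4.19) = 2.9755

2.98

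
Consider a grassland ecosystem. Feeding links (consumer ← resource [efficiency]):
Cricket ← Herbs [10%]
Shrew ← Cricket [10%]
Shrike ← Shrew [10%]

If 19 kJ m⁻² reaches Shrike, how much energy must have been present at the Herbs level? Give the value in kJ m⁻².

Cumulative transfer efficiency: 0.1 × 0.1 × 0.1 = 0.001
Herbs energy = 19 / 0.001 = 19000 kJ m⁻²

19000 kJ m⁻²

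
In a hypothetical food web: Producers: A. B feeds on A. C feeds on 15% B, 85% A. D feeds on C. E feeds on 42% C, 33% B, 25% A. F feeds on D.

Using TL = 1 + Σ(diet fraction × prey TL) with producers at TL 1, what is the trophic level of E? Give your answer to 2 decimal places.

B: 1 + 1 = 2
C: 1 + (0.15×2 + 0.85×1) = 2.15
D: 1 + 2.15 = 3.15
E: 1 + (0.42×2.15 + 0.33×2 + 0.25×1) = 2.813
F: 1 + 3.15 = 4.15

2.81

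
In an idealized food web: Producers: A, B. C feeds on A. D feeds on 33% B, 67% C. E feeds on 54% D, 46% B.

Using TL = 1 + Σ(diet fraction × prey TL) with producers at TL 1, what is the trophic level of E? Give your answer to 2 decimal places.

2.90

C: 1 + 1 = 2
D: 1 + (0.33×1 + 0.67×2) = 2.67
E: 1 + (0.54×2.67 + 0.46×1) = 2.9018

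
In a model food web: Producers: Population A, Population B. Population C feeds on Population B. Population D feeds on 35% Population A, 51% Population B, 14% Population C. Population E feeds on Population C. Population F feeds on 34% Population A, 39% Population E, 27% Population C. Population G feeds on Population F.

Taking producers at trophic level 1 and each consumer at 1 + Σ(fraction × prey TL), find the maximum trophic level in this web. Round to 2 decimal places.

Population C: 1 + 1 = 2
Population D: 1 + (0.35×1 + 0.51×1 + 0.14×2) = 2.14
Population E: 1 + 2 = 3
Population F: 1 + (0.34×1 + 0.39×3 + 0.27×2) = 3.05
Population G: 1 + 3.05 = 4.05

4.05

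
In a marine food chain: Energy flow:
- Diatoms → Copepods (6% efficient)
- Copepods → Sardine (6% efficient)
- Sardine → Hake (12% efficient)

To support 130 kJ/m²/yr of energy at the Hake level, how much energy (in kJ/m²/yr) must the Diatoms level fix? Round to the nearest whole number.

Cumulative transfer efficiency: 0.06 × 0.06 × 0.12 = 0.000432
Diatoms energy = 130 / 0.000432 = 300926 kJ/m²/yr

300926 kJ/m²/yr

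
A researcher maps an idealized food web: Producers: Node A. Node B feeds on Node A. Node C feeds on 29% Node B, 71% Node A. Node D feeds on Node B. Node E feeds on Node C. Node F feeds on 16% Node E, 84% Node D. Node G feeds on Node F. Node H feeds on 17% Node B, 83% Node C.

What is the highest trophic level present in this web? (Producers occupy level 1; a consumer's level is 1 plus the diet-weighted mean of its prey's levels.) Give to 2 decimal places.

5.05

Node B: 1 + 1 = 2
Node C: 1 + (0.29×2 + 0.71×1) = 2.29
Node D: 1 + 2 = 3
Node E: 1 + 2.29 = 3.29
Node F: 1 + (0.16×3.29 + 0.84×3) = 4.0464
Node G: 1 + 4.0464 = 5.0464
Node H: 1 + (0.17×2 + 0.83×2.29) = 3.2407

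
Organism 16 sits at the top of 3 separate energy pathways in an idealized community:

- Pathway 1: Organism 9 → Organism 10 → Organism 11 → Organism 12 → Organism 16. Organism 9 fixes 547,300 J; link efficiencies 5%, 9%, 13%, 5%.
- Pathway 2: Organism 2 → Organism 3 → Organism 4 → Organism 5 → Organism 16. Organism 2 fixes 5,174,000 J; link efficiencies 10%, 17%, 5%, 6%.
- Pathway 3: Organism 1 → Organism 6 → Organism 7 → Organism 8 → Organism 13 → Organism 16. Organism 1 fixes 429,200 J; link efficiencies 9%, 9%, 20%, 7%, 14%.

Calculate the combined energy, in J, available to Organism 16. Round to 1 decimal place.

Pathway 1: 547300 × 0.05 × 0.09 × 0.13 × 0.05 = 16.008525 J
Pathway 2: 5174000 × 0.1 × 0.17 × 0.05 × 0.06 = 263.874 J
Pathway 3: 429200 × 0.09 × 0.09 × 0.2 × 0.07 × 0.14 = 6.8139792 J
Total at Organism 16: 16.008525 + 263.874 + 6.8139792 = 286.6965042 J

286.7 J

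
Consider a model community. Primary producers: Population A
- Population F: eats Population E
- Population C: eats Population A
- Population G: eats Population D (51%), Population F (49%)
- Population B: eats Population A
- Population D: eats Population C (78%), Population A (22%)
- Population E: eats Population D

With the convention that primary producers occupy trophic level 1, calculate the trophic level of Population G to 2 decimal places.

4.76

Population B: 1 + 1 = 2
Population C: 1 + 1 = 2
Population D: 1 + (0.78×2 + 0.22×1) = 2.78
Population E: 1 + 2.78 = 3.78
Population F: 1 + 3.78 = 4.78
Population G: 1 + (0.51×2.78 + 0.49×4.78) = 4.76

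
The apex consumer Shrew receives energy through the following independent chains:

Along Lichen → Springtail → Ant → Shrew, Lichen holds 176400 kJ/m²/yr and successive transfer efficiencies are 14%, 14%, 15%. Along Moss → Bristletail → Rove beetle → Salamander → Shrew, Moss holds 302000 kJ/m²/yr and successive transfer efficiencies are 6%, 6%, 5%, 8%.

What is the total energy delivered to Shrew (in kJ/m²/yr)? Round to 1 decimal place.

Via Lichen: 176400 × 0.14 × 0.14 × 0.15 = 518.616 kJ/m²/yr
Via Moss: 302000 × 0.06 × 0.06 × 0.05 × 0.08 = 4.3488 kJ/m²/yr
Total at Shrew: 518.616 + 4.3488 = 522.9648 kJ/m²/yr

523.0 kJ/m²/yr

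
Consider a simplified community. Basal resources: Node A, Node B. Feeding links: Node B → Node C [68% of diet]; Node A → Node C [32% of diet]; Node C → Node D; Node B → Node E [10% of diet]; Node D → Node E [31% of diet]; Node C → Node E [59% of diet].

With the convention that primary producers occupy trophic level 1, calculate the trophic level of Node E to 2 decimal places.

3.21

Node C: 1 + (0.68×1 + 0.32×1) = 2
Node D: 1 + 2 = 3
Node E: 1 + (0.1×1 + 0.31×3 + 0.59×2) = 3.21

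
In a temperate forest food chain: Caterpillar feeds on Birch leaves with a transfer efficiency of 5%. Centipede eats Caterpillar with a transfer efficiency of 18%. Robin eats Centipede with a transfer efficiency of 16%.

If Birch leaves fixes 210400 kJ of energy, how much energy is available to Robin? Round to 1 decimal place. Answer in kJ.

303.0 kJ

Caterpillar: 210400 × 0.05 = 10520 kJ
Centipede: 10520 × 0.18 = 1893.6 kJ
Robin: 1893.6 × 0.16 = 302.976 kJ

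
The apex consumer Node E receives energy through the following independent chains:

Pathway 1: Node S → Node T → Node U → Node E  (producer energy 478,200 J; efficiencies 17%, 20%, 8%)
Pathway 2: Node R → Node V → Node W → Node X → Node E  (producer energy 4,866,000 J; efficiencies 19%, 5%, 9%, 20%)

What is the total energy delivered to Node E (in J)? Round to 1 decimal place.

Pathway 1: 478200 × 0.17 × 0.2 × 0.08 = 1300.704 J
Pathway 2: 4866000 × 0.19 × 0.05 × 0.09 × 0.2 = 832.086 J
Total at Node E: 1300.704 + 832.086 = 2132.79 J

2132.8 J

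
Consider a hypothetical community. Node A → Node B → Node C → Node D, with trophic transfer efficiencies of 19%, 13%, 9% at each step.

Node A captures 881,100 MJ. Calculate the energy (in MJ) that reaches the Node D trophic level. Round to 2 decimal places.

Node B: 881100 × 0.19 = 167409 MJ
Node C: 167409 × 0.13 = 21763.17 MJ
Node D: 21763.17 × 0.09 = 1958.6853 MJ

1958.69 MJ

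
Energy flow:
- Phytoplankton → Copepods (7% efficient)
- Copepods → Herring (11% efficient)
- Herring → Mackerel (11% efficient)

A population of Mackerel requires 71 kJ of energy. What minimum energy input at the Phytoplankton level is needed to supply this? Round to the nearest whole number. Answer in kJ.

83825 kJ

Cumulative transfer efficiency: 0.07 × 0.11 × 0.11 = 0.000847
Phytoplankton energy = 71 / 0.000847 = 83825 kJ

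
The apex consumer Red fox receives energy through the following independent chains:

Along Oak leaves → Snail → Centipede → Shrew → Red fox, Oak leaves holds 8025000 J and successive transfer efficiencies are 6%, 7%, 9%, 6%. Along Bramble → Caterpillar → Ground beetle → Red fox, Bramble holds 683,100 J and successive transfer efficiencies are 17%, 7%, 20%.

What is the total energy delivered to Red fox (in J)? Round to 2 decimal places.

Via Oak leaves: 8025000 × 0.06 × 0.07 × 0.09 × 0.06 = 182.007 J
Via Bramble: 683100 × 0.17 × 0.07 × 0.2 = 1625.778 J
Total at Red fox: 182.007 + 1625.778 = 1807.785 J

1807.79 J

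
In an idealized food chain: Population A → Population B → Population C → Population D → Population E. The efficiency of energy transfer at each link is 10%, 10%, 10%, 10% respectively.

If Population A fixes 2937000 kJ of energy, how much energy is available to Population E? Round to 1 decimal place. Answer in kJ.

293.7 kJ

Population B: 2937000 × 0.1 = 293700 kJ
Population C: 293700 × 0.1 = 29370 kJ
Population D: 29370 × 0.1 = 2937 kJ
Population E: 2937 × 0.1 = 293.7 kJ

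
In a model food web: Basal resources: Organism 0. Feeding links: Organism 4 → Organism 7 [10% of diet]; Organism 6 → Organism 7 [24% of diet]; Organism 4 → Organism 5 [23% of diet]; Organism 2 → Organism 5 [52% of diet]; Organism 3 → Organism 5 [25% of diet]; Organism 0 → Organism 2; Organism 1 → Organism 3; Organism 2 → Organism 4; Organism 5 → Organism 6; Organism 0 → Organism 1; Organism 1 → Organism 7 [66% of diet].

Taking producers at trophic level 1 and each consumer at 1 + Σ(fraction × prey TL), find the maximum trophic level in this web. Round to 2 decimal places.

4.48

Organism 1: 1 + 1 = 2
Organism 2: 1 + 1 = 2
Organism 3: 1 + 2 = 3
Organism 4: 1 + 2 = 3
Organism 5: 1 + (0.52×2 + 0.23×3 + 0.25×3) = 3.48
Organism 6: 1 + 3.48 = 4.48
Organism 7: 1 + (0.1×3 + 0.66×2 + 0.24×4.48) = 3.6952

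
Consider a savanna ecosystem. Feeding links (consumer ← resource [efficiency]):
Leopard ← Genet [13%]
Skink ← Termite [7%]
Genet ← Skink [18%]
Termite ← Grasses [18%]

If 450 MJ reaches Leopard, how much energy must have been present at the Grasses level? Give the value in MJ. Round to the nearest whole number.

1526252 MJ

Cumulative transfer efficiency: 0.18 × 0.07 × 0.18 × 0.13 = 0.00029484
Grasses energy = 450 / 0.00029484 = 1526252 MJ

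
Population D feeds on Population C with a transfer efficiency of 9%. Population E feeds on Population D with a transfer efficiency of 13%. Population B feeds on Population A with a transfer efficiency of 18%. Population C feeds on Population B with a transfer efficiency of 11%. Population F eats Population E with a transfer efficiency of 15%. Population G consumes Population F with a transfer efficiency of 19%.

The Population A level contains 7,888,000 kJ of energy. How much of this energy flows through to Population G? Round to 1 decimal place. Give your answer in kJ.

52.1 kJ

Population B: 7888000 × 0.18 = 1419840 kJ
Population C: 1419840 × 0.11 = 156182.4 kJ
Population D: 156182.4 × 0.09 = 14056.416 kJ
Population E: 14056.416 × 0.13 = 1827.33408 kJ
Population F: 1827.33408 × 0.15 = 274.100112 kJ
Population G: 274.100112 × 0.19 = 52.07902128 kJ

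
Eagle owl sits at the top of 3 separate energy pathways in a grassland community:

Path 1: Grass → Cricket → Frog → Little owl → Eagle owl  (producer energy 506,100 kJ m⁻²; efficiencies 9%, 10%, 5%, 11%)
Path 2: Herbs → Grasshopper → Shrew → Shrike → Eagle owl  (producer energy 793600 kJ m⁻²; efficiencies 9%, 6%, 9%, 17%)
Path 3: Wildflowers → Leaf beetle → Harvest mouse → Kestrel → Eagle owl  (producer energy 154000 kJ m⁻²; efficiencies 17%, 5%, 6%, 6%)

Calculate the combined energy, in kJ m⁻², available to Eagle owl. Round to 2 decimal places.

95.33 kJ m⁻²

Path 1: 506100 × 0.09 × 0.1 × 0.05 × 0.11 = 25.05195 kJ m⁻²
Path 2: 793600 × 0.09 × 0.06 × 0.09 × 0.17 = 65.567232 kJ m⁻²
Path 3: 154000 × 0.17 × 0.05 × 0.06 × 0.06 = 4.7124 kJ m⁻²
Total at Eagle owl: 25.05195 + 65.567232 + 4.7124 = 95.331582 kJ m⁻²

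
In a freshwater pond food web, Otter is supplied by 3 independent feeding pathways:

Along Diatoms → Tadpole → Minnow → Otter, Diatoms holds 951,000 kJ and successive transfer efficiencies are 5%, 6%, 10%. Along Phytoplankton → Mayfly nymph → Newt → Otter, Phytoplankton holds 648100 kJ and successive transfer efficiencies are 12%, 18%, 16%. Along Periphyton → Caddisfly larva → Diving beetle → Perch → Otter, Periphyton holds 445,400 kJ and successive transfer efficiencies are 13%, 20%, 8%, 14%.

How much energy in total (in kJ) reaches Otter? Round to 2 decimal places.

2654.83 kJ

Via Diatoms: 951000 × 0.05 × 0.06 × 0.1 = 285.3 kJ
Via Phytoplankton: 648100 × 0.12 × 0.18 × 0.16 = 2239.8336 kJ
Via Periphyton: 445400 × 0.13 × 0.2 × 0.08 × 0.14 = 129.70048 kJ
Total at Otter: 285.3 + 2239.8336 + 129.70048 = 2654.83408 kJ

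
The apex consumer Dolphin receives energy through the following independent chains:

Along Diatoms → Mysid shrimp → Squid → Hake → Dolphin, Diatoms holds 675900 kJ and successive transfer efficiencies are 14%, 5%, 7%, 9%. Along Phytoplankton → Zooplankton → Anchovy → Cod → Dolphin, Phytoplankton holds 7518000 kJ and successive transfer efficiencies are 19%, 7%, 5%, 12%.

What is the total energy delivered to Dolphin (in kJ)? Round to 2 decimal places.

629.74 kJ

Via Diatoms: 675900 × 0.14 × 0.05 × 0.07 × 0.09 = 29.80719 kJ
Via Phytoplankton: 7518000 × 0.19 × 0.07 × 0.05 × 0.12 = 599.9364 kJ
Total at Dolphin: 29.80719 + 599.9364 = 629.74359 kJ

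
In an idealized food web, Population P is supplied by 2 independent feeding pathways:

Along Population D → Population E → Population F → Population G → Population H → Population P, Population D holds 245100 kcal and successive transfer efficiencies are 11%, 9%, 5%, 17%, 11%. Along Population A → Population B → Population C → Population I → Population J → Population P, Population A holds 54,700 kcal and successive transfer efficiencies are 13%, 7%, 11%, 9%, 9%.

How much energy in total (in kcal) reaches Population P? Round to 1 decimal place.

Via Population D: 245100 × 0.11 × 0.09 × 0.05 × 0.17 × 0.11 = 2.26876815 kcal
Via Population A: 54700 × 0.13 × 0.07 × 0.11 × 0.09 × 0.09 = 0.44351307 kcal
Total at Population P: 2.26876815 + 0.44351307 = 2.71228122 kcal

2.7 kcal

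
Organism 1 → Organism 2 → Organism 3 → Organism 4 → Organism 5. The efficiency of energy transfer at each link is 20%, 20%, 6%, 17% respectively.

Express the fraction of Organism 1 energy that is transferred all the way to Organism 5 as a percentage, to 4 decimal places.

0.0408%

Product of link efficiencies: 0.2 × 0.2 × 0.06 × 0.17 = 0.000408
As a percentage: 0.000408 × 100 = 0.0408%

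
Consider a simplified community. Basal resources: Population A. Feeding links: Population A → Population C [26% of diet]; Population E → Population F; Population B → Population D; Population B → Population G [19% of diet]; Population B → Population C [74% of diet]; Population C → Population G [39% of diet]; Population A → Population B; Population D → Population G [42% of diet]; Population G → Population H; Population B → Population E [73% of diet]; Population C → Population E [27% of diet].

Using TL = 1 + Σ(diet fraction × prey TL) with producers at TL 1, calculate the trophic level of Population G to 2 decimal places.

3.71

Population B: 1 + 1 = 2
Population C: 1 + (0.26×1 + 0.74×2) = 2.74
Population D: 1 + 2 = 3
Population E: 1 + (0.27×2.74 + 0.73×2) = 3.1998
Population F: 1 + 3.1998 = 4.1998
Population G: 1 + (0.42×3 + 0.39×2.74 + 0.19×2) = 3.7086
Population H: 1 + 3.7086 = 4.7086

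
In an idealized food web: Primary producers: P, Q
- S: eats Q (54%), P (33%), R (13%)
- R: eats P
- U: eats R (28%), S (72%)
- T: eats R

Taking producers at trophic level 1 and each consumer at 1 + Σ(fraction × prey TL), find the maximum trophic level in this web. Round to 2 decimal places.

3.09

R: 1 + 1 = 2
S: 1 + (0.54×1 + 0.33×1 + 0.13×2) = 2.13
T: 1 + 2 = 3
U: 1 + (0.28×2 + 0.72×2.13) = 3.0936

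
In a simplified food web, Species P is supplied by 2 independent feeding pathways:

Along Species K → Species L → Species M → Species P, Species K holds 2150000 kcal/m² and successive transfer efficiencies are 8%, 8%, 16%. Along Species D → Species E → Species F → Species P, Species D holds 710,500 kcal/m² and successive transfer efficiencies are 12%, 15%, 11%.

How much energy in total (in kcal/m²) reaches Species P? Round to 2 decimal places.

3608.39 kcal/m²

Via Species K: 2150000 × 0.08 × 0.08 × 0.16 = 2201.6 kcal/m²
Via Species D: 710500 × 0.12 × 0.15 × 0.11 = 1406.79 kcal/m²
Total at Species P: 2201.6 + 1406.79 = 3608.39 kcal/m²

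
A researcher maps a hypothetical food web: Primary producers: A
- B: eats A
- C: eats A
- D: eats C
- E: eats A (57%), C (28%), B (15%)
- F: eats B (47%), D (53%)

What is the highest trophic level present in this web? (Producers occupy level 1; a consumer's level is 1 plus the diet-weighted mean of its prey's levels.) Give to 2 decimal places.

B: 1 + 1 = 2
C: 1 + 1 = 2
D: 1 + 2 = 3
E: 1 + (0.57×1 + 0.28×2 + 0.15×2) = 2.43
F: 1 + (0.47×2 + 0.53×3) = 3.53

3.53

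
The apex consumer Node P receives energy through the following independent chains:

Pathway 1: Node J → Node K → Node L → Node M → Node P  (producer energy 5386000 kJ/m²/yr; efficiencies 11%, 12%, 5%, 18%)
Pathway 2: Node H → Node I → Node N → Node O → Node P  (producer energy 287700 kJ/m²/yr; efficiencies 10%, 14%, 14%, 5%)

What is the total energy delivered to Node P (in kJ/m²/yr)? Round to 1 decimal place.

668.1 kJ/m²/yr

Pathway 1: 5386000 × 0.11 × 0.12 × 0.05 × 0.18 = 639.8568 kJ/m²/yr
Pathway 2: 287700 × 0.1 × 0.14 × 0.14 × 0.05 = 28.1946 kJ/m²/yr
Total at Node P: 639.8568 + 28.1946 = 668.0514 kJ/m²/yr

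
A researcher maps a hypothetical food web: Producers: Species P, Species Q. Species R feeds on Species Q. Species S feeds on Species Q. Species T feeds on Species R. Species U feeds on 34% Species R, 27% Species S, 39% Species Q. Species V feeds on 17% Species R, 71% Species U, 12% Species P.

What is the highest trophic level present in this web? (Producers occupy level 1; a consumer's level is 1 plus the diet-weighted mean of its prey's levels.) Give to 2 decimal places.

Species R: 1 + 1 = 2
Species S: 1 + 1 = 2
Species T: 1 + 2 = 3
Species U: 1 + (0.34×2 + 0.27×2 + 0.39×1) = 2.61
Species V: 1 + (0.17×2 + 0.71×2.61 + 0.12×1) = 3.3131

3.31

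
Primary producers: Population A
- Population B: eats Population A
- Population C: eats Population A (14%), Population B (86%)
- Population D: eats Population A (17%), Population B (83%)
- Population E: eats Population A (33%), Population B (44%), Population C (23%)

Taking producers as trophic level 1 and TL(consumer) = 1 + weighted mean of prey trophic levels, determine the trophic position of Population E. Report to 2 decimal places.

Population B: 1 + 1 = 2
Population C: 1 + (0.14×1 + 0.86×2) = 2.86
Population D: 1 + (0.17×1 + 0.83×2) = 2.83
Population E: 1 + (0.33×1 + 0.44×2 + 0.23×2.86) = 2.8678

2.87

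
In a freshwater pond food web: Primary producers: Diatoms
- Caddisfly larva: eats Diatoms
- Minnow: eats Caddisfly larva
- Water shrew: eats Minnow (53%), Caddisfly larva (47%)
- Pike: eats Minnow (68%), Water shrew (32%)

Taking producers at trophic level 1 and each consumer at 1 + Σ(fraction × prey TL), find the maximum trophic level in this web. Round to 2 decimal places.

Caddisfly larva: 1 + 1 = 2
Minnow: 1 + 2 = 3
Water shrew: 1 + (0.53×3 + 0.47×2) = 3.53
Pike: 1 + (0.68×3 + 0.32×3.53) = 4.1696

4.17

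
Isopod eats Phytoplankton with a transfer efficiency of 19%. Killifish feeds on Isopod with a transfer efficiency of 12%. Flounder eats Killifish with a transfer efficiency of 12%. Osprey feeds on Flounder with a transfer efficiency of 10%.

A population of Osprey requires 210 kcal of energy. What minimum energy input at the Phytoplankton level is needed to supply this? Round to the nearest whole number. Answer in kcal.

Cumulative transfer efficiency: 0.19 × 0.12 × 0.12 × 0.1 = 0.0002736
Phytoplankton energy = 210 / 0.0002736 = 767544 kcal

767544 kcal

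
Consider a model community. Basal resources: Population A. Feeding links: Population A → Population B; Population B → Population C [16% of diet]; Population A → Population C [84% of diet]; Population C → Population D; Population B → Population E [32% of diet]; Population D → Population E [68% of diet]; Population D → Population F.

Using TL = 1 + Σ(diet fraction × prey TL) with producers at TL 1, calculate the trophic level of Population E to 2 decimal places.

Population B: 1 + 1 = 2
Population C: 1 + (0.16×2 + 0.84×1) = 2.16
Population D: 1 + 2.16 = 3.16
Population E: 1 + (0.32×2 + 0.68×3.16) = 3.7888
Population F: 1 + 3.16 = 4.16

3.79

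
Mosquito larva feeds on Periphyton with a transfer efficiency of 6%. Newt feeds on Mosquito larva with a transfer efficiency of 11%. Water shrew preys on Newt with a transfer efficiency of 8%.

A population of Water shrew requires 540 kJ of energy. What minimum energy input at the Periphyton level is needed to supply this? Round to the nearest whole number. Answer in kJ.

1022727 kJ

Cumulative transfer efficiency: 0.06 × 0.11 × 0.08 = 0.000528
Periphyton energy = 540 / 0.000528 = 1022727 kJ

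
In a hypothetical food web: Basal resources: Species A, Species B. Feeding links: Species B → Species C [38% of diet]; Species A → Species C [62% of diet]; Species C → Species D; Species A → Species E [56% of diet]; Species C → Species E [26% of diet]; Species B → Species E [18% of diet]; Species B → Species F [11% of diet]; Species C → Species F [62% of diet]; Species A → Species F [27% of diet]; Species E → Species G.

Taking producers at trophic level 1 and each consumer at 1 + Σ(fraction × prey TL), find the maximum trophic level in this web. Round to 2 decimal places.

Species C: 1 + (0.38×1 + 0.62×1) = 2
Species D: 1 + 2 = 3
Species E: 1 + (0.56×1 + 0.26×2 + 0.18×1) = 2.26
Species F: 1 + (0.11×1 + 0.62×2 + 0.27×1) = 2.62
Species G: 1 + 2.26 = 3.26

3.26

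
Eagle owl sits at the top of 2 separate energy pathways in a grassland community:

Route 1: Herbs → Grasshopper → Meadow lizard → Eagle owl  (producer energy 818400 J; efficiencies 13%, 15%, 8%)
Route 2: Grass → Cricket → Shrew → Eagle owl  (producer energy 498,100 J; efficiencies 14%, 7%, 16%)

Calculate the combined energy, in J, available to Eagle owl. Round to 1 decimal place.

Route 1: 818400 × 0.13 × 0.15 × 0.08 = 1276.704 J
Route 2: 498100 × 0.14 × 0.07 × 0.16 = 781.0208 J
Total at Eagle owl: 1276.704 + 781.0208 = 2057.7248 J

2057.7 J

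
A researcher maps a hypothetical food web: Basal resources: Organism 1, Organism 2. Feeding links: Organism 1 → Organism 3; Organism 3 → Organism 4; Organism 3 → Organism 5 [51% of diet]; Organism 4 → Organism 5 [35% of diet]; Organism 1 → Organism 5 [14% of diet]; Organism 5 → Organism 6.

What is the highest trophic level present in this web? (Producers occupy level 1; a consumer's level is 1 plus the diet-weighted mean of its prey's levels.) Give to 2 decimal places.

4.21

Organism 3: 1 + 1 = 2
Organism 4: 1 + 2 = 3
Organism 5: 1 + (0.51×2 + 0.35×3 + 0.14×1) = 3.21
Organism 6: 1 + 3.21 = 4.21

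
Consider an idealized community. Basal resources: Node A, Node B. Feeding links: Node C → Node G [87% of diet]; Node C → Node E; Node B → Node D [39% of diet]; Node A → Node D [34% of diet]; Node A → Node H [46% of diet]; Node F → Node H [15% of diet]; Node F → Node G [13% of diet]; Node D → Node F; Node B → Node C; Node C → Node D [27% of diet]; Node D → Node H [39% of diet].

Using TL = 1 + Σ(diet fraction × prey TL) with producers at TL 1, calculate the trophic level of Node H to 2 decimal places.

2.84

Node C: 1 + 1 = 2
Node D: 1 + (0.27×2 + 0.34×1 + 0.39×1) = 2.27
Node E: 1 + 2 = 3
Node F: 1 + 2.27 = 3.27
Node G: 1 + (0.13×3.27 + 0.87×2) = 3.1651
Node H: 1 + (0.46×1 + 0.15×3.27 + 0.39×2.27) = 2.8358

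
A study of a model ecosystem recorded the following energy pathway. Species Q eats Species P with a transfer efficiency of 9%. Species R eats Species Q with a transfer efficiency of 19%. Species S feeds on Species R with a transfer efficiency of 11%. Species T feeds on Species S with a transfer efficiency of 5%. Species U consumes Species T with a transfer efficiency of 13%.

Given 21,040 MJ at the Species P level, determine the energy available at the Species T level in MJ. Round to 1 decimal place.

2.0 MJ

Species Q: 21040 × 0.09 = 1893.6 MJ
Species R: 1893.6 × 0.19 = 359.784 MJ
Species S: 359.784 × 0.11 = 39.57624 MJ
Species T: 39.57624 × 0.05 = 1.978812 MJ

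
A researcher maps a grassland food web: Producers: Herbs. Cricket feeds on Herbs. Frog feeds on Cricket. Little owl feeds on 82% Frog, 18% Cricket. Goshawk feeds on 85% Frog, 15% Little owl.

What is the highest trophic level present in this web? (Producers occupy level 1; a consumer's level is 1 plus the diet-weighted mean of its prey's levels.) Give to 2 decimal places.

Cricket: 1 + 1 = 2
Frog: 1 + 2 = 3
Little owl: 1 + (0.82×3 + 0.18×2) = 3.82
Goshawk: 1 + (0.85×3 + 0.15×3.82) = 4.123

4.12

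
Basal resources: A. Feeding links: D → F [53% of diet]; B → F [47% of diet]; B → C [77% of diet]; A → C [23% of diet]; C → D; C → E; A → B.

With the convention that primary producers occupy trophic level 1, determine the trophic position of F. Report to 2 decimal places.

3.94

B: 1 + 1 = 2
C: 1 + (0.23×1 + 0.77×2) = 2.77
D: 1 + 2.77 = 3.77
E: 1 + 2.77 = 3.77
F: 1 + (0.53×3.77 + 0.47×2) = 3.9381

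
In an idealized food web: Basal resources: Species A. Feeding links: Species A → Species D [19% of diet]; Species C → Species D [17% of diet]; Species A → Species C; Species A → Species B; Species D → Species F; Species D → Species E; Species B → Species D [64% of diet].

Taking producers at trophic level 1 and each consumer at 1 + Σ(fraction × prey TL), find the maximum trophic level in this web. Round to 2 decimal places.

3.81

Species B: 1 + 1 = 2
Species C: 1 + 1 = 2
Species D: 1 + (0.17×2 + 0.19×1 + 0.64×2) = 2.81
Species E: 1 + 2.81 = 3.81
Species F: 1 + 2.81 = 3.81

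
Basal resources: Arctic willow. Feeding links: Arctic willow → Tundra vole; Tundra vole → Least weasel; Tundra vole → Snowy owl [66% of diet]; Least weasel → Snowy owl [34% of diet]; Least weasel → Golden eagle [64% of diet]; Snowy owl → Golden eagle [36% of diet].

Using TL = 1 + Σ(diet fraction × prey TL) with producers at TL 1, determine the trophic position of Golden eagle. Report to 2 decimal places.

Tundra vole: 1 + 1 = 2
Least weasel: 1 + 2 = 3
Snowy owl: 1 + (0.66×2 + 0.34×3) = 3.34
Golden eagle: 1 + (0.64×3 + 0.36×3.34) = 4.1224

4.12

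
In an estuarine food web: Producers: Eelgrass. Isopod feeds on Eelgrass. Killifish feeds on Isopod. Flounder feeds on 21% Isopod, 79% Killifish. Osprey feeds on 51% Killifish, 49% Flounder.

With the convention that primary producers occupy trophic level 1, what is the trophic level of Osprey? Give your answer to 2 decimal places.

Isopod: 1 + 1 = 2
Killifish: 1 + 2 = 3
Flounder: 1 + (0.21×2 + 0.79×3) = 3.79
Osprey: 1 + (0.51×3 + 0.49×3.79) = 4.3871

4.39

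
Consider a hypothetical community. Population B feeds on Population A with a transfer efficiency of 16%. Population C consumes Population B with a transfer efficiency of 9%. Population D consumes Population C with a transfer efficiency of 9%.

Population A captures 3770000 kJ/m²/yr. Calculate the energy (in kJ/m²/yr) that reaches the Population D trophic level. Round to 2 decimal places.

4885.92 kJ/m²/yr

Population B: 3770000 × 0.16 = 603200 kJ/m²/yr
Population C: 603200 × 0.09 = 54288 kJ/m²/yr
Population D: 54288 × 0.09 = 4885.92 kJ/m²/yr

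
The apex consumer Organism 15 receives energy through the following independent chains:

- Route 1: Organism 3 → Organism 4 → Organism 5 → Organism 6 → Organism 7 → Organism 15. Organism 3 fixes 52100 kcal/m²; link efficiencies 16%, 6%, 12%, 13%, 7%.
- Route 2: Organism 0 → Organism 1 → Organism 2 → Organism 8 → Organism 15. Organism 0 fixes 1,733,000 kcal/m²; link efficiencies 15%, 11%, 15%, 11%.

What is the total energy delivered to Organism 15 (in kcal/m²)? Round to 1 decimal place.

472.4 kcal/m²

Route 1: 52100 × 0.16 × 0.06 × 0.12 × 0.13 × 0.07 = 0.54617472 kcal/m²
Route 2: 1733000 × 0.15 × 0.11 × 0.15 × 0.11 = 471.80925 kcal/m²
Total at Organism 15: 0.54617472 + 471.80925 = 472.35542472 kcal/m²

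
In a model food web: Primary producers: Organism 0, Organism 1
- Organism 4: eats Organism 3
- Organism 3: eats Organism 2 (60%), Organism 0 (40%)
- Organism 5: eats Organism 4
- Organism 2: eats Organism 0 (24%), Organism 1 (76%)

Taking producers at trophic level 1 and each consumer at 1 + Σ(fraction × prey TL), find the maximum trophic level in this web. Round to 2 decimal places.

4.60

Organism 2: 1 + (0.24×1 + 0.76×1) = 2
Organism 3: 1 + (0.6×2 + 0.4×1) = 2.6
Organism 4: 1 + 2.6 = 3.6
Organism 5: 1 + 3.6 = 4.6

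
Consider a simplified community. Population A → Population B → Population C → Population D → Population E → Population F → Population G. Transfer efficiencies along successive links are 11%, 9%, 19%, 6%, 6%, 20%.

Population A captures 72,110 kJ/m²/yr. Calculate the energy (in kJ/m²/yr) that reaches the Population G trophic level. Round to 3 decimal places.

0.098 kJ/m²/yr

Population B: 72110 × 0.11 = 7932.1 kJ/m²/yr
Population C: 7932.1 × 0.09 = 713.889 kJ/m²/yr
Population D: 713.889 × 0.19 = 135.63891 kJ/m²/yr
Population E: 135.63891 × 0.06 = 8.1383346 kJ/m²/yr
Population F: 8.1383346 × 0.06 = 0.488300076 kJ/m²/yr
Population G: 0.488300076 × 0.2 = 0.0976600152 kJ/m²/yr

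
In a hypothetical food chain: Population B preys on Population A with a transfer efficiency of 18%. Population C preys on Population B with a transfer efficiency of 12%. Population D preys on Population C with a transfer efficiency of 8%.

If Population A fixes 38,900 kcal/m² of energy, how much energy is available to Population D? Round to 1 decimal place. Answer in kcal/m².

67.2 kcal/m²

Population B: 38900 × 0.18 = 7002 kcal/m²
Population C: 7002 × 0.12 = 840.24 kcal/m²
Population D: 840.24 × 0.08 = 67.2192 kcal/m²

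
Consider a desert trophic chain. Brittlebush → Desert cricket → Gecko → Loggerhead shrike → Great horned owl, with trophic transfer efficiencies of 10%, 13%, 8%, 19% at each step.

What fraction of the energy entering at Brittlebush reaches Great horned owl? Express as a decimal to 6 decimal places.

Product of link efficiencies: 0.1 × 0.13 × 0.08 × 0.19 = 0.0001976

0.000198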